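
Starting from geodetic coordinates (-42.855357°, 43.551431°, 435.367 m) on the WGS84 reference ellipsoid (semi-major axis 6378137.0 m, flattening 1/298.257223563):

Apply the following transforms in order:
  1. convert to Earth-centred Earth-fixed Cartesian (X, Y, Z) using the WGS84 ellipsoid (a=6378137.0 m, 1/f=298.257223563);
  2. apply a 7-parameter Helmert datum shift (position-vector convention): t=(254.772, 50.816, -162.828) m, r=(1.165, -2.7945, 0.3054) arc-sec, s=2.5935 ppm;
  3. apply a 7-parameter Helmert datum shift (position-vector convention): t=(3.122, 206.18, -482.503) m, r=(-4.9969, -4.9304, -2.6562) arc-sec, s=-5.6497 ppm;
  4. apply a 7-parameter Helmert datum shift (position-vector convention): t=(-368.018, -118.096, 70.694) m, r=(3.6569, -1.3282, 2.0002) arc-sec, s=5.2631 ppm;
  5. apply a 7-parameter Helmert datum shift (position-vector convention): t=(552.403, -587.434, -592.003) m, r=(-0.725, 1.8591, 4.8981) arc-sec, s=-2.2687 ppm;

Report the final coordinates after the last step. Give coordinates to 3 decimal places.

X=3394711.484 m, Y=3226368.752 m, Z=-4317094.300 m

start: φ=-42.855357°, λ=43.551431°, h=435.367 m
→ ECEF (a=6378137.000, f=1/298.257223563): X=3394190.0237, Y=3226761.4769, Z=-4316032.2363
→ Helmert 7p (PV): X=3394507.2952, Y=3226850.0644, Z=-4316142.0479
→ Helmert 7p (PV): X=3394635.9624, Y=3226889.7399, Z=-4316597.1988
→ Helmert 7p (PV): X=3394282.3146, Y=3226898.0762, Z=-4316470.1540
→ Helmert 7p (PV): X=3394711.4841, Y=3226368.7521, Z=-4317094.2996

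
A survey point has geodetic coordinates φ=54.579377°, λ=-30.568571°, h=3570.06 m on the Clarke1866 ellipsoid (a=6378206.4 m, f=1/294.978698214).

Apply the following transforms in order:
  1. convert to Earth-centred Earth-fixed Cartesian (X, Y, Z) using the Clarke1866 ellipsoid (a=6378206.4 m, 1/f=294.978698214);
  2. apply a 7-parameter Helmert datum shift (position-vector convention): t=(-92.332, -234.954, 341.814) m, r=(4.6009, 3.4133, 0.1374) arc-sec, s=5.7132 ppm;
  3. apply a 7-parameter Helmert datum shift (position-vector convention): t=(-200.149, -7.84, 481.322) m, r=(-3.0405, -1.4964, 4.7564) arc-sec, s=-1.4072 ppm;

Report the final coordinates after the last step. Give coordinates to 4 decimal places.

X=3191663.7429 m, Y=-1885506.4981 m, Z=5177894.4296 m

start: φ=54.579377°, λ=-30.568571°, h=3570.060 m
→ ECEF (a=6378206.400, f=1/294.978698214): X=3191849.6302, Y=-1885292.1544, Z=5177092.9221
→ Helmert 7p (PV): X=3191862.4615, Y=-1885651.2331, Z=5177369.4412
→ Helmert 7p (PV): X=3191663.7429, Y=-1885506.4981, Z=5177894.4296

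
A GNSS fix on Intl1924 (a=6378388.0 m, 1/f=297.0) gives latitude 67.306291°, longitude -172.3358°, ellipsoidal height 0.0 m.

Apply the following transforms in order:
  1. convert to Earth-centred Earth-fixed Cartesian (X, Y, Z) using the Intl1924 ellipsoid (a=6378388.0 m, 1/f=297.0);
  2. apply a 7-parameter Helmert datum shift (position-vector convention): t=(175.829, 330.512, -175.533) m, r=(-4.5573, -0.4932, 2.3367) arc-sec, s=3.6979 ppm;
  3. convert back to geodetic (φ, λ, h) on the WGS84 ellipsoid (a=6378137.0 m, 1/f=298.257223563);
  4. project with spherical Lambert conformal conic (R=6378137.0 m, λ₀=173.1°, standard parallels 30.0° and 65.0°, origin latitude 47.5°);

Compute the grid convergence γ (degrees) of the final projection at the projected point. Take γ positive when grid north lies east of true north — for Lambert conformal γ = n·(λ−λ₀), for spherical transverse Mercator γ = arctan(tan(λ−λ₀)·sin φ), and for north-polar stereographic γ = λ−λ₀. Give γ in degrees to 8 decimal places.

10.90974532

start: φ=67.306291°, λ=-172.335800°, h=0.000 m
→ ECEF (a=6378388.000, f=1/297.0): X=-2445836.8685, Y=-329134.0864, Z=5861810.8400
→ Helmert 7p (PV): X=-2445680.3716, Y=-328702.9859, Z=5861658.4071
→ geod (Bowring, a=6378137.000): φ=67.30693748°, λ=-172.34523551°, h=-49.3673 m
→ into lcc (λ₀=173.1°): φ=67.30693748°, λ−λ₀=14.55476449°
convergence γ = 10.90974532°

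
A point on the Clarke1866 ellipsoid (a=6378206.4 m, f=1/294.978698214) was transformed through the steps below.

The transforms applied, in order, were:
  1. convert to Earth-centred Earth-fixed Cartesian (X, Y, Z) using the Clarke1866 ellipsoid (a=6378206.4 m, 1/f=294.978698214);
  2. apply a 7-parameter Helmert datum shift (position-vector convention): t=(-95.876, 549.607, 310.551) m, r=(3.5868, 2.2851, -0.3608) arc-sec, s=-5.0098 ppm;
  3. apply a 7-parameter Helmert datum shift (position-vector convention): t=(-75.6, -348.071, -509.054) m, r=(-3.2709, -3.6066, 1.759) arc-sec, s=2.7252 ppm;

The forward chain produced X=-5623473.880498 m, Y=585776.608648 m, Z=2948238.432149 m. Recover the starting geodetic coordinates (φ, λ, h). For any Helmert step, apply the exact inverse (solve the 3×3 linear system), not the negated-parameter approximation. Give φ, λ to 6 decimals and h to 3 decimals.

φ=27.702402°, λ=174.054554°, h=2789.807 m

start: X=-5623473.8805, Y=585776.6086, Z=2948238.4321 m
→ Helmert⁻¹: X=-5623326.3958, Y=586124.2752, Z=2948847.0704
→ Helmert⁻¹: X=-5623292.3802, Y=585619.0375, Z=2948478.8100
→ geod (Bowring, a=6378206.400): φ=27.70240200°, λ=174.05455400°, h=2789.8070 m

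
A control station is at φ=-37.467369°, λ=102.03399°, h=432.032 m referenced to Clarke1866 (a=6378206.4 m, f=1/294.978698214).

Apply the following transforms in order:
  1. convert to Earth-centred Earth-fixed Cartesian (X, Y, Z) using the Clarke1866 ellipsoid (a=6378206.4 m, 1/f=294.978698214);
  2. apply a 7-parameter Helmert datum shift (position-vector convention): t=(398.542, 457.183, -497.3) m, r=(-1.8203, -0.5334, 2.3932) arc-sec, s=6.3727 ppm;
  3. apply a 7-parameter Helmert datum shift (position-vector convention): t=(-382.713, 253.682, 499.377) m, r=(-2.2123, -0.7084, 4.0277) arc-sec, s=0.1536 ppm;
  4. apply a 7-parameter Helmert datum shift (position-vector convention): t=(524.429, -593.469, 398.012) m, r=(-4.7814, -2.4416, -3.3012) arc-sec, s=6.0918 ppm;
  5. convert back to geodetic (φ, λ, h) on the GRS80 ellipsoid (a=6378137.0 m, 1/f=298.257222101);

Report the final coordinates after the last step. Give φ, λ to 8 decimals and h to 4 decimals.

φ=-37.46503810°, λ=102.02823423°, h=253.3066 m

start: φ=-37.467369°, λ=102.033990°, h=432.032 m
→ ECEF (a=6378206.400, f=1/294.978698214): X=-1056861.5357, Y=4957678.9343, Z=-3858759.6602
→ Helmert 7p (PV): X=-1056517.2721, Y=4958121.3947, Z=-3859328.0360
→ Helmert 7p (PV): X=-1056983.7092, Y=4958313.8144, Z=-3858886.0589
→ Helmert 7p (PV): X=-1056340.6838, Y=4957678.0143, Z=-3858639.0050
→ geod (Bowring, a=6378137.000): φ=-37.46503810°, λ=102.02823423°, h=253.3066 m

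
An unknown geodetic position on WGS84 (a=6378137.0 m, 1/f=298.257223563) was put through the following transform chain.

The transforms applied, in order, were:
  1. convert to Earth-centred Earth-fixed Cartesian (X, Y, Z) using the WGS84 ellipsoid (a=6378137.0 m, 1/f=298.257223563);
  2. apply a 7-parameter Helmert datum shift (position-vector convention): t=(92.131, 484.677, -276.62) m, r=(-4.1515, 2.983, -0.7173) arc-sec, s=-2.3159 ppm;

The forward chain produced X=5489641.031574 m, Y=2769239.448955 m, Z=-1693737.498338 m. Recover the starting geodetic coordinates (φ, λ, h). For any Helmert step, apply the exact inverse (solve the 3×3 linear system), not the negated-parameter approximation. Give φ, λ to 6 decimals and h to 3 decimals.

start: X=5489641.0316, Y=2769239.4490, Z=-1693737.4983 m
→ Helmert⁻¹: X=5489576.4740, Y=2768814.3562, Z=-1693329.6820
→ geod (Bowring, a=6378137.000): φ=-15.49707500°, λ=26.76531200°, h=614.5190 m

φ=-15.497075°, λ=26.765312°, h=614.519 m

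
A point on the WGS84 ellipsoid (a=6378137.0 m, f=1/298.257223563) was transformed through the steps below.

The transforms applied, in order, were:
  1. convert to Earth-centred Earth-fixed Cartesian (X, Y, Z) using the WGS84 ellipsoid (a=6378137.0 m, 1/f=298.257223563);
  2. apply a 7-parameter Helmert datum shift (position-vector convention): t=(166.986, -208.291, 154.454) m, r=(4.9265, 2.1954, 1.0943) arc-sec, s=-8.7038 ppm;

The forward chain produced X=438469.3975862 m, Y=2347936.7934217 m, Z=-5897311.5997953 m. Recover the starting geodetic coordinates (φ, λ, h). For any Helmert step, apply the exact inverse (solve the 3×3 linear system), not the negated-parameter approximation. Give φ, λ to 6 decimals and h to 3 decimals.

start: X=438469.3976, Y=2347936.7934, Z=-5897311.5998 m
→ Helmert⁻¹: X=438381.4549, Y=2348022.3371, Z=-5897568.7996
→ geod (Bowring, a=6378137.000): φ=-68.08490100°, λ=79.42449700°, h=3163.5490 m

φ=-68.084901°, λ=79.424497°, h=3163.549 m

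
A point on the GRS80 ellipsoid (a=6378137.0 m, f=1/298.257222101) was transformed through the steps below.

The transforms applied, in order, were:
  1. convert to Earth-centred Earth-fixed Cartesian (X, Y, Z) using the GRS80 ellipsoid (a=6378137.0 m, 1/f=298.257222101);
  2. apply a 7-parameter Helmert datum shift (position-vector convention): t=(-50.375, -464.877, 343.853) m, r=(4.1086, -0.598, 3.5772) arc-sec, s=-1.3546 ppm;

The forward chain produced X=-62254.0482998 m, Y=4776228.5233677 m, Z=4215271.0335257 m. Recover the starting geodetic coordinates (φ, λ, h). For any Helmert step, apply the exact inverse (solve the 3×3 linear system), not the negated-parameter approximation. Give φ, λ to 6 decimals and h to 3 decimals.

φ=41.612394°, λ=90.744929°, h=1994.563 m

start: X=-62254.0483, Y=4776228.5234, Z=4215271.0335 m
→ Helmert⁻¹: X=-62108.6954, Y=4776784.9036, Z=4214837.9211
→ geod (Bowring, a=6378137.000): φ=41.61239400°, λ=90.74492900°, h=1994.5630 m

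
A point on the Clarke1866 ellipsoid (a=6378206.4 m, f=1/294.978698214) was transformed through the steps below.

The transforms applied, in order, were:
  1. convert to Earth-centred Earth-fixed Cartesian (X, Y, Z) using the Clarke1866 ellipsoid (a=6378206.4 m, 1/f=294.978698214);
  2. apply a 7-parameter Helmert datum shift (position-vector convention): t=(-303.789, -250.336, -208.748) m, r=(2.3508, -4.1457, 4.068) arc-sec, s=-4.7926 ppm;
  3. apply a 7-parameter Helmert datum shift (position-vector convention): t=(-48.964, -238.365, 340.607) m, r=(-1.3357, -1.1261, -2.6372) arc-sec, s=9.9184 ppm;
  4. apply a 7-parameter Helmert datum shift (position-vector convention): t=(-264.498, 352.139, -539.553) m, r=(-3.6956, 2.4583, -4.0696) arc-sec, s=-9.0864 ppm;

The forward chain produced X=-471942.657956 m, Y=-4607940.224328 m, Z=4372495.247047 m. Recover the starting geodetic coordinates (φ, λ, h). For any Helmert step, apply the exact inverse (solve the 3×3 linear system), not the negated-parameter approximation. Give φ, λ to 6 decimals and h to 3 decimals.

start: X=-471942.6580, Y=-4607940.2243, Z=4372495.2470 m
→ Helmert⁻¹: X=-471643.6398, Y=-4608421.8918, Z=4372986.3464
→ Helmert⁻¹: X=-471507.2086, Y=-4608172.1652, Z=4372575.1034
→ Helmert⁻¹: X=-471208.6657, Y=-4607884.7824, Z=4372866.7953
→ geod (Bowring, a=6378206.400): φ=43.54639700°, λ=-95.83884900°, h=1987.5640 m

φ=43.546397°, λ=-95.838849°, h=1987.564 m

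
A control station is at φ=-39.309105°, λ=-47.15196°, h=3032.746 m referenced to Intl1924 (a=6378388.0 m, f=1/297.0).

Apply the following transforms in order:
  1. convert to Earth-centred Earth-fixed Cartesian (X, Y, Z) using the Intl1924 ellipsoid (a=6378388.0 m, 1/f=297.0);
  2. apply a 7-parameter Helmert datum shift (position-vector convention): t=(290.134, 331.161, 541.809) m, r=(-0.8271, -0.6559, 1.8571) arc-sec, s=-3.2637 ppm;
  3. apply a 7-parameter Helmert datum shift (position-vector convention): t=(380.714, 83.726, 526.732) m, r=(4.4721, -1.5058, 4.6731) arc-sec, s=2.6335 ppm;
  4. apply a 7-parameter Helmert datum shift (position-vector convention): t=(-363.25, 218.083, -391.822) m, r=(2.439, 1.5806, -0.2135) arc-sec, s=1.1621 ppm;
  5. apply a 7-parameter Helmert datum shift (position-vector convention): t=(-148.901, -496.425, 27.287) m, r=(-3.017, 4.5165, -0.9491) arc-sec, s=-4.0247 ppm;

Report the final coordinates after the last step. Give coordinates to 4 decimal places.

start: φ=-39.309105°, λ=-47.151960°, h=3032.746 m
→ ECEF (a=6378388.000, f=1/297.0): X=3362353.6928, Y=-3624910.3276, Z=-4020915.2777
→ Helmert 7p (PV): X=3362678.2758, Y=-3624553.1866, Z=-4020335.1183
→ Helmert 7p (PV): X=3363179.3127, Y=-3624315.6549, Z=-4019873.0106
→ Helmert 7p (PV): X=3362785.4154, Y=-3624057.7314, Z=-4020338.1322
→ Helmert 7p (PV): X=3362518.2732, Y=-3624613.8486, Z=-4020315.2896

X=3362518.2732 m, Y=-3624613.8486 m, Z=-4020315.2896 m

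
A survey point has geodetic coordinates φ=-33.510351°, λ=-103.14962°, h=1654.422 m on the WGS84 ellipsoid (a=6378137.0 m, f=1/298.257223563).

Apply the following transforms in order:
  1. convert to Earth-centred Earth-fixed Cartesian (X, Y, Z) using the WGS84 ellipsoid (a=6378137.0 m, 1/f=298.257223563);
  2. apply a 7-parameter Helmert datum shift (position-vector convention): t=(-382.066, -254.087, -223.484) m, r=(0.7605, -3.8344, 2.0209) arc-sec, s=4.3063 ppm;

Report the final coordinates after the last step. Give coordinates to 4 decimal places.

start: φ=-33.510351°, λ=-103.149620°, h=1654.422 m
→ ECEF (a=6378137.000, f=1/298.257223563): X=-1211367.3420, Y=-5185194.9590, Z=-3502204.9722
→ Helmert 7p (PV): X=-1211638.7166, Y=-5185470.3308, Z=-3502485.1747

X=-1211638.7166 m, Y=-5185470.3308 m, Z=-3502485.1747 m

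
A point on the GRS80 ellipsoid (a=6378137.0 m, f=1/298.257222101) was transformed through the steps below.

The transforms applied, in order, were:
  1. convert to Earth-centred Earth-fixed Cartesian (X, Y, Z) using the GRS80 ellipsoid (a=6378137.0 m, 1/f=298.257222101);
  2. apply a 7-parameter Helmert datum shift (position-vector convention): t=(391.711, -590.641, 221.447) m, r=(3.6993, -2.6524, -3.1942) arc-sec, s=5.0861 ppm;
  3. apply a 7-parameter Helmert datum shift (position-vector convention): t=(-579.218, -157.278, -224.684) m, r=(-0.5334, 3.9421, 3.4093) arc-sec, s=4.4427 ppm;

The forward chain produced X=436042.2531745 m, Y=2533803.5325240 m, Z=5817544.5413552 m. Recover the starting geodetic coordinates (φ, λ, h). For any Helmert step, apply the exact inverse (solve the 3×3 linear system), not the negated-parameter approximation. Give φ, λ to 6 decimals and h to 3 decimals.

start: X=436042.2532, Y=2533803.5325, Z=5817544.5414 m
→ Helmert⁻¹: X=436550.2260, Y=2533927.2926, Z=5817758.2749
→ Helmert⁻¹: X=436191.8536, Y=2534616.1321, Z=5817456.1728
→ geod (Bowring, a=6378137.000): φ=66.29195400°, λ=80.23539600°, h=374.4680 m

φ=66.291954°, λ=80.235396°, h=374.468 m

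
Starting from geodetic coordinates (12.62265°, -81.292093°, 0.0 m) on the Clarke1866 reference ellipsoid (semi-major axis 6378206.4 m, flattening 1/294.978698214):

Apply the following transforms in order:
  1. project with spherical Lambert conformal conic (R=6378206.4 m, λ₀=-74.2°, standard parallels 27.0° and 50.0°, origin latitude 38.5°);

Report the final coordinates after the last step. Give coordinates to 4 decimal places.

start: φ=12.622650°, λ=-81.292093°, h=0.000 m
→ lcc (R=6378206.4, λ₀=-74.2°): E=-831075.4863, N=-2886818.2434

E=-831075.4863 m, N=-2886818.2434 m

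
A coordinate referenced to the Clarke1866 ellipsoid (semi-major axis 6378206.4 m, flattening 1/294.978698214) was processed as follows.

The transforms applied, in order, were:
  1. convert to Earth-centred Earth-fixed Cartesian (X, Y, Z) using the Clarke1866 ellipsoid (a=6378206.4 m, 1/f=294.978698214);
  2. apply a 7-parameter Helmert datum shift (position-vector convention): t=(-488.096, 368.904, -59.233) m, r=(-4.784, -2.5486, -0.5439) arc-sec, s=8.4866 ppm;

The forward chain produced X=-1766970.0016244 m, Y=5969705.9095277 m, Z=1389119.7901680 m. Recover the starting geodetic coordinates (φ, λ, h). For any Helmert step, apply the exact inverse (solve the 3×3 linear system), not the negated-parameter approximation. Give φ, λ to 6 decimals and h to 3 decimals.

φ=12.664069°, λ=106.484938°, h=1113.487 m

start: X=-1766970.0016, Y=5969705.9095, Z=1389119.7902 m
→ Helmert⁻¹: X=-1766465.4882, Y=5969249.4652, Z=1389327.5079
→ geod (Bowring, a=6378206.400): φ=12.66406900°, λ=106.48493800°, h=1113.4870 m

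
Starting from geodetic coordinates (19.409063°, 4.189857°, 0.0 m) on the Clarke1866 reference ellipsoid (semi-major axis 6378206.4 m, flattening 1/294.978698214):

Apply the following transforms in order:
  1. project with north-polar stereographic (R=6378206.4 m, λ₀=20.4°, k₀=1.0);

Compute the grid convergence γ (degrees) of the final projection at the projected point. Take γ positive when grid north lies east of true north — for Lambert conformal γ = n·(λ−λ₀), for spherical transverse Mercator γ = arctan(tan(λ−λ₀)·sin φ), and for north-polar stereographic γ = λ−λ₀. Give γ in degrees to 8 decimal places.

-16.21014300

start: φ=19.409063°, λ=4.189857°, h=0.000 m
→ into stereo (λ₀=20.4°): φ=19.40906300°, λ−λ₀=-16.21014300°
convergence γ = -16.21014300°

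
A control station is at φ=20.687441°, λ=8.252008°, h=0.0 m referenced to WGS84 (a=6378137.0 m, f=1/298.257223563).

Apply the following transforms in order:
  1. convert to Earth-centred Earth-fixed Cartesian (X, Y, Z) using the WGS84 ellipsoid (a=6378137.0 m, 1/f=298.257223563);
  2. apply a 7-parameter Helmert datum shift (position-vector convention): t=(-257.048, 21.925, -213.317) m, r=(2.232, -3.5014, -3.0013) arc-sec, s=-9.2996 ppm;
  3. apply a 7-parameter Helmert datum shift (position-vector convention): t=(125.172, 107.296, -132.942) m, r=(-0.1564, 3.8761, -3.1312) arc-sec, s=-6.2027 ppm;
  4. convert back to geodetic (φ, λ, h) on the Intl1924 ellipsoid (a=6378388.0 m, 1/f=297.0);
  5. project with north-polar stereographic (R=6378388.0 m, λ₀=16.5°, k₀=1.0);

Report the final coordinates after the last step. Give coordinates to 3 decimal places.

E=-1265255.751 m, N=-8727919.712 m

start: φ=20.687441°, λ=8.252008°, h=0.000 m
→ ECEF (a=6378137.000, f=1/298.257223563): X=5907573.5069, Y=856768.7849, Z=2239054.8302
→ Helmert 7p (PV): X=5907235.9791, Y=856672.5551, Z=2238930.2437
→ Helmert 7p (PV): X=5907379.5884, Y=856686.5609, Z=2238671.7574
→ geod (Bowring, a=6378388.000): φ=20.68539803°, λ=8.25149409°, h=-565.5316 m
→ stereo (R=6378388.0, λ₀=16.5°): E=-1265255.7513, N=-8727919.7119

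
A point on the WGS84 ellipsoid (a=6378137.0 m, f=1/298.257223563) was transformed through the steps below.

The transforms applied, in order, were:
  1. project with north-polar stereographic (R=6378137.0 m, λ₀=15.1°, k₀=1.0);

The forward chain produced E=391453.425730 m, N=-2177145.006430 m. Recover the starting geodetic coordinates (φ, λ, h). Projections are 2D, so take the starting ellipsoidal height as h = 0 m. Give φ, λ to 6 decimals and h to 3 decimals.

φ=70.324417°, λ=25.292944°, h=0.000 m

start: E=391453.4257, N=-2177145.0064 m
→ stereo⁻¹: φ=70.32441700°, λ=25.29294400°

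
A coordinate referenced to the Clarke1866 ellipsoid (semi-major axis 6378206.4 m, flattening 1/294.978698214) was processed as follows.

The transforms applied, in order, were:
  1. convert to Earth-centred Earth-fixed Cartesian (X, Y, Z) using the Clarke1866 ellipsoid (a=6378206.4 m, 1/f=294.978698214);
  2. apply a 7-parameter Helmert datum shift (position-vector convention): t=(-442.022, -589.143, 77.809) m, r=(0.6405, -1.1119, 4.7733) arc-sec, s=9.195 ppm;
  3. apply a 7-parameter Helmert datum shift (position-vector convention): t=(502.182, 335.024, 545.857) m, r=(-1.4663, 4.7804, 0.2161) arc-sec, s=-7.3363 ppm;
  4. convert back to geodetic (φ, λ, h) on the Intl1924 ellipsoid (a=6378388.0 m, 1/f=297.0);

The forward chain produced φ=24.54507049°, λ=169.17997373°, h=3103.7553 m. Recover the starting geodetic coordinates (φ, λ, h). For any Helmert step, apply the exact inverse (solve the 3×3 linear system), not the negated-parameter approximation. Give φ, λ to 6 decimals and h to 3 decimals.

φ=24.539586°, λ=169.176426°, h=3136.534 m

start: φ=24.545070°, λ=169.179974°, h=3103.755 m
→ ECEF (a=6378388.000, f=1/297.0): X=-5704935.3577, Y=1090341.3348, Z=2634643.8340
→ Helmert⁻¹: X=-5705539.3004, Y=1090001.5605, Z=2633992.8186
→ Helmert⁻¹: X=-5705005.3809, Y=1090720.8776, Z=2633918.1577
→ geod (Bowring, a=6378206.400): φ=24.53958600°, λ=169.17642600°, h=3136.5340 m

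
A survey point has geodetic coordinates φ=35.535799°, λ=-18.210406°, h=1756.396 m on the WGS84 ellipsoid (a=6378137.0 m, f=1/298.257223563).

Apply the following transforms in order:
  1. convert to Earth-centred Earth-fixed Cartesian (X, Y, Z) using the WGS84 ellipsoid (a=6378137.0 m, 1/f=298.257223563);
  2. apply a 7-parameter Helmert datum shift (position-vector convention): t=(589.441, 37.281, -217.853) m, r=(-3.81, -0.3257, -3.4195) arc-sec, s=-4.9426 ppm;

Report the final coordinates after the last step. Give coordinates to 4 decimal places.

start: φ=35.535799°, λ=-18.210406°, h=1756.396 m
→ ECEF (a=6378137.000, f=1/298.257223563): X=4937216.1439, Y=-1624267.7561, Z=3687421.6826
→ Helmert 7p (PV): X=4937748.4324, Y=-1624236.1853, Z=3687223.4025

X=4937748.4324 m, Y=-1624236.1853 m, Z=3687223.4025 m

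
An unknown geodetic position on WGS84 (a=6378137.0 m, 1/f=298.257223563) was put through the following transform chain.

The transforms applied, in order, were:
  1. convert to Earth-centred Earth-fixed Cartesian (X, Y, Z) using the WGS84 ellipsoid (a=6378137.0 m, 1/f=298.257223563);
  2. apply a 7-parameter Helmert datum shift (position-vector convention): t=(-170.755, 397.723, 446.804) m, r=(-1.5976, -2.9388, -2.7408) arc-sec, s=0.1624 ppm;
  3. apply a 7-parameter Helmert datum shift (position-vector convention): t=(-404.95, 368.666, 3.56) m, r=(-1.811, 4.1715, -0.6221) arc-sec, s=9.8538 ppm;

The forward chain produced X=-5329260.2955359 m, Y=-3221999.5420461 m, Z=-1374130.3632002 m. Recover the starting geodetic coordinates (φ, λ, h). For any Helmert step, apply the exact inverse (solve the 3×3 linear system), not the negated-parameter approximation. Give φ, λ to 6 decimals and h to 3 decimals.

φ=-12.529309°, λ=-148.833834°, h=145.874 m

start: X=-5329260.2955, Y=-3221999.5420, Z=-1374130.3632 m
→ Helmert⁻¹: X=-5328765.3250, Y=-3222340.4615, Z=-1374256.4439
→ Helmert⁻¹: X=-5328570.4664, Y=-3222797.8188, Z=-1374652.0666
→ geod (Bowring, a=6378137.000): φ=-12.52930900°, λ=-148.83383400°, h=145.8740 m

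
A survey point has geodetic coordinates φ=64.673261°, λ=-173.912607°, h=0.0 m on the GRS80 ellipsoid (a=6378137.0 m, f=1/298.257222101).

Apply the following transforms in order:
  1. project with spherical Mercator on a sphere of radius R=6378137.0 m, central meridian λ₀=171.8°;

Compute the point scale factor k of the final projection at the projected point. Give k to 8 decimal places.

start: φ=64.673261°, λ=-173.912607°, h=0.000 m
→ into merc (λ₀=171.8°): φ=64.67326100°, λ−λ₀=14.28739300°
scale k = 2.33765163

2.33765163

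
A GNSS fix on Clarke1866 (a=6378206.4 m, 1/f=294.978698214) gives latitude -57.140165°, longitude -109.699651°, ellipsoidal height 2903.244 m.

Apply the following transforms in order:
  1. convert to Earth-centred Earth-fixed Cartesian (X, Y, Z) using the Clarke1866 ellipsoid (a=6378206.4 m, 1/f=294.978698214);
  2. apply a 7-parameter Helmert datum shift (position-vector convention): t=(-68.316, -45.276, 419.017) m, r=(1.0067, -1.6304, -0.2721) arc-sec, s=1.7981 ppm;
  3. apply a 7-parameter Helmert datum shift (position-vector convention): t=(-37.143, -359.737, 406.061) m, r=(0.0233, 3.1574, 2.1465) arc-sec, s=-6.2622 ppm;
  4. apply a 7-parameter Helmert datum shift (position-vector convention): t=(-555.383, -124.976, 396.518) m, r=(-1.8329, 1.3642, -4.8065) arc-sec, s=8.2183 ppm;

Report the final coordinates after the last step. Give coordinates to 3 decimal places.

X=-1170687.002 m, Y=-3268014.537 m, Z=-5335392.942 m

start: φ=-57.140165°, λ=-109.699651°, h=2903.244 m
→ ECEF (a=6378206.400, f=1/294.978698214): X=-1169900.5187, Y=-3267468.1453, Z=-5336623.6294
→ Helmert 7p (PV): X=-1169933.0658, Y=-3267491.7071, Z=-5336239.4028
→ Helmert 7p (PV): X=-1170010.5634, Y=-3267842.5545, Z=-5335782.3857
→ Helmert 7p (PV): X=-1170687.0019, Y=-3268014.5371, Z=-5335392.9417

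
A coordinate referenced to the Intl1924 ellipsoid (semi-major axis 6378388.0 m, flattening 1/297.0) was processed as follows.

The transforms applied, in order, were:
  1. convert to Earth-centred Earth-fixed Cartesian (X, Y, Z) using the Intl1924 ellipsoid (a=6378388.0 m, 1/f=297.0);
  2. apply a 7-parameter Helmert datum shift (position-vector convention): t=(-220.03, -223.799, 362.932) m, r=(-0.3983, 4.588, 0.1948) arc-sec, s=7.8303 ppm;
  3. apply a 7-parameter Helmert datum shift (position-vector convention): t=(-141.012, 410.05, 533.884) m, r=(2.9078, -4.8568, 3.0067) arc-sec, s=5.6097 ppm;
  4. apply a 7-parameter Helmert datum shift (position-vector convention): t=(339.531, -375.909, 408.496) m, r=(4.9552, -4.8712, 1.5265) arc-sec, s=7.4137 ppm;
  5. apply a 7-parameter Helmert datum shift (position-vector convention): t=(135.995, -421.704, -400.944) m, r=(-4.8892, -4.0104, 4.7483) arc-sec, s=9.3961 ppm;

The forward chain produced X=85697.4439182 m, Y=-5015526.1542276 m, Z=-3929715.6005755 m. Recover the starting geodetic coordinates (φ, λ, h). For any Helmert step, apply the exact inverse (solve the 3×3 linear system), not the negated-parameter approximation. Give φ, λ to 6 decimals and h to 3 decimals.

φ=-38.271859°, λ=-89.026936°, h=1936.193 m

start: X=85697.4439, Y=-5015526.1542, Z=-3929715.6006 m
→ Helmert⁻¹: X=85368.7993, Y=-5014966.1529, Z=-3929398.2688
→ Helmert⁻¹: X=84898.7223, Y=-5014648.1000, Z=-3929659.1663
→ Helmert⁻¹: X=84873.6130, Y=-5015086.6586, Z=-3930102.3019
→ Helmert⁻¹: X=85175.6664, Y=-5014816.0828, Z=-3930442.2465
→ geod (Bowring, a=6378388.000): φ=-38.27185900°, λ=-89.02693600°, h=1936.1930 m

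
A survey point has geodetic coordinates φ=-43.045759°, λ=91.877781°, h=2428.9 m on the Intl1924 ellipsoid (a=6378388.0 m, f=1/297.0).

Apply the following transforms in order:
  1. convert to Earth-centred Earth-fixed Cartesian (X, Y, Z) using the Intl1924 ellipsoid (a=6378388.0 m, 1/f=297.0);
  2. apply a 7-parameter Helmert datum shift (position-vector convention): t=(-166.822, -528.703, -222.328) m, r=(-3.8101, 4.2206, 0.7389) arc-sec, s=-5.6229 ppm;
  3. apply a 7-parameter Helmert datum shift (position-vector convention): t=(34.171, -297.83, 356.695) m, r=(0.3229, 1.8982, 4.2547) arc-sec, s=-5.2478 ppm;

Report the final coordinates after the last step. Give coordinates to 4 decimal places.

start: φ=-43.045759°, λ=91.877781°, h=2428.900 m
→ ECEF (a=6378388.000, f=1/297.0): X=-153040.2149, Y=4667966.4712, Z=-4332951.8651
→ Helmert 7p (PV): X=-153311.5588, Y=4667330.9351, Z=-4333232.9235
→ Helmert 7p (PV): X=-153412.7349, Y=4667012.2330, Z=-4332844.7712

X=-153412.7349 m, Y=4667012.2330 m, Z=-4332844.7712 m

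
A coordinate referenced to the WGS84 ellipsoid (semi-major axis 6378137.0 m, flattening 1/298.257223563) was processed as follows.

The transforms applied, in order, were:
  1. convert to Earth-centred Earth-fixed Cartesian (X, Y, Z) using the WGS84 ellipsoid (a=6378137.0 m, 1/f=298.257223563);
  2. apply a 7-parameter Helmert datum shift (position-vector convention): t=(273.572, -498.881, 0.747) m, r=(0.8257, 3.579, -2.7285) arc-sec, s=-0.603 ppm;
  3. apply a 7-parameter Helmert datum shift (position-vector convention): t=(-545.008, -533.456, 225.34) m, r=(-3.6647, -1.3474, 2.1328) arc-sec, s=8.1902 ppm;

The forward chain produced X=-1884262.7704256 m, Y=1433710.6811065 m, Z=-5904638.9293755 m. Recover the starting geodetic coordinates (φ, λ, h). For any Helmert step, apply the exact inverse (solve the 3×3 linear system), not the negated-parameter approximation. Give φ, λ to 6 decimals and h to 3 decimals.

φ=-68.279711°, λ=142.706783°, h=2272.780 m

start: X=-1884262.7704, Y=1433710.6811, Z=-5904638.9294 m
→ Helmert⁻¹: X=-1883726.0754, Y=1434356.7784, Z=-5904778.1184
→ Helmert⁻¹: X=-1883917.3059, Y=1434807.9662, Z=-5904820.8584
→ geod (Bowring, a=6378137.000): φ=-68.27971100°, λ=142.70678300°, h=2272.7800 m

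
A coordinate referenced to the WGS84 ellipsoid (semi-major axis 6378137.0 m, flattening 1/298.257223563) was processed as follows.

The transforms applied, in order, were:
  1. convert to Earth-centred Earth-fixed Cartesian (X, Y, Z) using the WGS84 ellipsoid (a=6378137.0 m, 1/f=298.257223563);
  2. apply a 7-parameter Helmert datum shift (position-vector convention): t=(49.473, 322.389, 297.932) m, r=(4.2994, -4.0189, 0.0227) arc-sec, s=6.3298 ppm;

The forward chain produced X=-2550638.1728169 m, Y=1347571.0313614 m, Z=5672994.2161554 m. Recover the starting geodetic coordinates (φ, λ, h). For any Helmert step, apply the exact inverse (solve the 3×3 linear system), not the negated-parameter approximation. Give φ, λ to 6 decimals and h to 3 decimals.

φ=63.201699°, λ=152.154309°, h=2837.239 m

start: X=-2550638.1728, Y=1347571.0314, Z=5672994.2162 m
→ Helmert⁻¹: X=-2550560.8248, Y=1347358.6371, Z=5672681.9885
→ geod (Bowring, a=6378137.000): φ=63.20169900°, λ=152.15430900°, h=2837.2390 m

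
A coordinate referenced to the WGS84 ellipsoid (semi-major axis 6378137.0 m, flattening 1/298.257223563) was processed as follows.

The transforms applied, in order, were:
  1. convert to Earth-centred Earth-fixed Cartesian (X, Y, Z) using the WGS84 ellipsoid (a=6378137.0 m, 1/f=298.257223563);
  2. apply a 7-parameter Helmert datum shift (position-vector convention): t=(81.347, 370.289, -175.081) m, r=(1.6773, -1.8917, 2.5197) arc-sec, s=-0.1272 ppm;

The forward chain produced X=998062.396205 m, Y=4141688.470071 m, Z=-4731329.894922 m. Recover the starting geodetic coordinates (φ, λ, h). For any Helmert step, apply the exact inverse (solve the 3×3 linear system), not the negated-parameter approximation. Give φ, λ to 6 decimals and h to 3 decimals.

start: X=998062.3962, Y=4141688.4701, Z=-4731329.8949 m
→ Helmert⁻¹: X=997988.3744, Y=4141268.0435, Z=-4731198.2444
→ geod (Bowring, a=6378137.000): φ=-48.19242500°, λ=76.45085200°, h=42.6860 m

φ=-48.192425°, λ=76.450852°, h=42.686 m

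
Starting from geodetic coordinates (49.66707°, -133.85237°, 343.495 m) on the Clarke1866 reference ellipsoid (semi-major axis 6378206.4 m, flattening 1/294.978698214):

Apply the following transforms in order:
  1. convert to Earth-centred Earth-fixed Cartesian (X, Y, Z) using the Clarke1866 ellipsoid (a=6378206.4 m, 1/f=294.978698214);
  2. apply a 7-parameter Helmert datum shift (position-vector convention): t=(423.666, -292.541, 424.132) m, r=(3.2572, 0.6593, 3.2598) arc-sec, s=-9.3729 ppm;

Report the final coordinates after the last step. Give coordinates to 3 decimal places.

start: φ=49.667070°, λ=-133.852370°, h=343.495 m
→ ECEF (a=6378206.400, f=1/294.978698214): X=-2865790.8651, Y=-2982956.4882, Z=4838961.5399
→ Helmert 7p (PV): X=-2865277.7292, Y=-2983342.7737, Z=4839302.3723

X=-2865277.729 m, Y=-2983342.774 m, Z=4839302.372 m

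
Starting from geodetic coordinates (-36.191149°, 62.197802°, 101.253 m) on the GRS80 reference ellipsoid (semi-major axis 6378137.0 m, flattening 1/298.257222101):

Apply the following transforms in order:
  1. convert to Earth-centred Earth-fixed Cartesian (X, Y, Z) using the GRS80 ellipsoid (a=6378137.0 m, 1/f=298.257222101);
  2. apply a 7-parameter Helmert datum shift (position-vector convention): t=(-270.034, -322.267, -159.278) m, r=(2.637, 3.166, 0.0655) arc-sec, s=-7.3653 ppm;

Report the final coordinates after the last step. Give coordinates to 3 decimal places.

X=2403391.377 m, Y=4558363.789 m, Z=-3745500.227 m

start: φ=-36.191149°, λ=62.197802°, h=101.253 m
→ ECEF (a=6378137.000, f=1/298.257222101): X=2403738.0510, Y=4558670.9864, Z=-3745389.9194
→ Helmert 7p (PV): X=2403391.3768, Y=4558363.7894, Z=-3745500.2266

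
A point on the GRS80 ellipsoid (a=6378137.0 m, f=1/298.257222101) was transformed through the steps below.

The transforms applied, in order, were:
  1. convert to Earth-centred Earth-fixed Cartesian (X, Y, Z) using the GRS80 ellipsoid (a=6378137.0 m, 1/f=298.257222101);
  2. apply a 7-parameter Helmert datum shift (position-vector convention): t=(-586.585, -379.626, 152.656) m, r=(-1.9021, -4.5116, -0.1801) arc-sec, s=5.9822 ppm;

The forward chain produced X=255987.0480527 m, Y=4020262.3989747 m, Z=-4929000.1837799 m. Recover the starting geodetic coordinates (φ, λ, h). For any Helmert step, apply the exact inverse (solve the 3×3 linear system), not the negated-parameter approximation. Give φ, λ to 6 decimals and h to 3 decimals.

φ=-50.927290°, λ=86.350294°, h=826.572 m

start: X=255987.0481, Y=4020262.3990, Z=-4929000.1838 m
→ Helmert⁻¹: X=256460.7742, Y=4020663.6511, Z=-4929091.8852
→ geod (Bowring, a=6378137.000): φ=-50.92729000°, λ=86.35029400°, h=826.5720 m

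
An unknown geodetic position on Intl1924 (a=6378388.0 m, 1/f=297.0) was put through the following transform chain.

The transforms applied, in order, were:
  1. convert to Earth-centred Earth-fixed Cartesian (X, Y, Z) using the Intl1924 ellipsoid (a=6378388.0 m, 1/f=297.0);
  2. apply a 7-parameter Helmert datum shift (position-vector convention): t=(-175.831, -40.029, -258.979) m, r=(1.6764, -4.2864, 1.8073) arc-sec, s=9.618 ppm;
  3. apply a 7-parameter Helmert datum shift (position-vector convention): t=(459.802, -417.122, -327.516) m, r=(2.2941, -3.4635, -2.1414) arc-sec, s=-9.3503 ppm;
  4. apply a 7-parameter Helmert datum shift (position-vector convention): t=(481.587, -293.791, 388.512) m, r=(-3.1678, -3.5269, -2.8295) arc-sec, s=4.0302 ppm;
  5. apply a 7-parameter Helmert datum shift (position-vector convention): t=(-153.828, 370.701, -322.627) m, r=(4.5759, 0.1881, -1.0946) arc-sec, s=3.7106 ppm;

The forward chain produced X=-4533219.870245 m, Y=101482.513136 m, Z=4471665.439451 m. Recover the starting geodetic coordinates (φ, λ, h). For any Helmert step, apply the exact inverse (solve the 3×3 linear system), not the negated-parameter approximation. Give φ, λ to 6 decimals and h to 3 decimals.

start: X=-4533219.8702, Y=101482.5131, Z=4471665.4395 m
→ Helmert⁻¹: X=-4533053.8370, Y=101186.5898, Z=4471965.0941
→ Helmert⁻¹: X=-4533442.0833, Y=101349.1078, Z=4471637.6342
→ Helmert⁻¹: X=-4533870.2425, Y=101769.8507, Z=4472081.9635
→ Helmert⁻¹: X=-4533556.9731, Y=101884.9726, Z=4472391.3120
→ geod (Bowring, a=6378388.000): φ=44.79682700°, λ=178.71257900°, h=1357.5520 m

φ=44.796827°, λ=178.712579°, h=1357.552 m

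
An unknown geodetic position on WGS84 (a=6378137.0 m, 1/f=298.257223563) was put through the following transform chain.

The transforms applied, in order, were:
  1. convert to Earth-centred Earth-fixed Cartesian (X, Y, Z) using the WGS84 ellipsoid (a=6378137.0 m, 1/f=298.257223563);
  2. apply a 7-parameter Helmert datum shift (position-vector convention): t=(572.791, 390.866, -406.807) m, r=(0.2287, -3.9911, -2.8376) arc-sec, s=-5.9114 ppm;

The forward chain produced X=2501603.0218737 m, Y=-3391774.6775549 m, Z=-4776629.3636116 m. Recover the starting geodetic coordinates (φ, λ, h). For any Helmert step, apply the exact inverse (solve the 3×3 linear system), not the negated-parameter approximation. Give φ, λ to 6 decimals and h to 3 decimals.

φ=-48.766478°, λ=-53.599061°, h=3741.905 m

start: X=2501603.0219, Y=-3391774.6776, Z=-4776629.3636 m
→ Helmert⁻¹: X=2500999.2633, Y=-3392156.4855, Z=-4776295.4227
→ geod (Bowring, a=6378137.000): φ=-48.76647800°, λ=-53.59906100°, h=3741.9050 m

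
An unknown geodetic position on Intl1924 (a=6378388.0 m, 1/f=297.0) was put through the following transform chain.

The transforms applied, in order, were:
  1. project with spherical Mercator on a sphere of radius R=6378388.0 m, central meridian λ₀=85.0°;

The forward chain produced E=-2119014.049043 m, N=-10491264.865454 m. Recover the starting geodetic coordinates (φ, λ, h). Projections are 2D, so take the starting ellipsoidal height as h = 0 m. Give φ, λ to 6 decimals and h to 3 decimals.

φ=-68.147108°, λ=65.965322°, h=0.000 m

start: E=-2119014.0490, N=-10491264.8655 m
→ merc⁻¹: φ=-68.14710800°, λ=65.96532200°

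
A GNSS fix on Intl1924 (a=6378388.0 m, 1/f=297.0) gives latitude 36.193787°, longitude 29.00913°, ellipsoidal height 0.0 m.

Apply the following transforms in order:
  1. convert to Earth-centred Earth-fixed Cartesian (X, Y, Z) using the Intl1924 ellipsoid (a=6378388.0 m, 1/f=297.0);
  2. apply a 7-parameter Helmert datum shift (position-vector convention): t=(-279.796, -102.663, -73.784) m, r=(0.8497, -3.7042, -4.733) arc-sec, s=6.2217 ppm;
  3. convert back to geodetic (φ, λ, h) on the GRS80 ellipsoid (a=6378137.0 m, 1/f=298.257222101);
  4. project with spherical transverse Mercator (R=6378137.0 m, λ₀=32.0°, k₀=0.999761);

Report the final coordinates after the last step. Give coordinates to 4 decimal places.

E=-268713.9061 m, N=4032396.1331 m

start: φ=36.193787°, λ=29.009130°, h=0.000 m
→ ECEF (a=6378388.000, f=1/297.0): X=4507005.7746, Y=2499213.0320, Z=3745625.6052
→ Helmert 7p (PV): X=4506744.1015, Y=2499007.0689, Z=3745666.3602
→ geod (Bowring, a=6378137.000): φ=36.19504880°, λ=29.00853822°, h=-22.0129 m
→ tm (R=6378137.0, λ₀=32.0°): E=-268713.9061, N=4032396.1331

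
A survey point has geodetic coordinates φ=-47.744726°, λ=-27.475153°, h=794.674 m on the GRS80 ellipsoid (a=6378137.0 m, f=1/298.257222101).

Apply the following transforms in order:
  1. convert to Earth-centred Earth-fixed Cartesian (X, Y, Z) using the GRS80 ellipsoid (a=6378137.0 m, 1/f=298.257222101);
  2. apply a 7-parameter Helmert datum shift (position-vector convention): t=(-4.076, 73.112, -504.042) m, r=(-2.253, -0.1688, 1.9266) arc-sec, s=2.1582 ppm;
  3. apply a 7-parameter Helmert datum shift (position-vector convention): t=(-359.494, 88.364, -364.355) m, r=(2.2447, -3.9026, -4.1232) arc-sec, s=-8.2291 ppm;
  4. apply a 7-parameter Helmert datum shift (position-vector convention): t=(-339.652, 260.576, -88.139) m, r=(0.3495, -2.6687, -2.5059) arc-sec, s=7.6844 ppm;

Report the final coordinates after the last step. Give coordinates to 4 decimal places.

X=3812025.5102 m, Y=-1982280.6687 m, Z=-4699268.2265 m

start: φ=-47.744726°, λ=-27.475153°, h=794.674 m
→ ECEF (a=6378137.000, f=1/298.257222101): X=3812614.2318, Y=-1982620.3829, Z=-4698425.4099
→ Helmert 7p (PV): X=3812640.7478, Y=-1982567.2586, Z=-4698914.8160
→ Helmert 7p (PV): X=3812299.1527, Y=-1982487.6572, Z=-4699189.9426
→ Helmert 7p (PV): X=3812025.5102, Y=-1982280.6687, Z=-4699268.2265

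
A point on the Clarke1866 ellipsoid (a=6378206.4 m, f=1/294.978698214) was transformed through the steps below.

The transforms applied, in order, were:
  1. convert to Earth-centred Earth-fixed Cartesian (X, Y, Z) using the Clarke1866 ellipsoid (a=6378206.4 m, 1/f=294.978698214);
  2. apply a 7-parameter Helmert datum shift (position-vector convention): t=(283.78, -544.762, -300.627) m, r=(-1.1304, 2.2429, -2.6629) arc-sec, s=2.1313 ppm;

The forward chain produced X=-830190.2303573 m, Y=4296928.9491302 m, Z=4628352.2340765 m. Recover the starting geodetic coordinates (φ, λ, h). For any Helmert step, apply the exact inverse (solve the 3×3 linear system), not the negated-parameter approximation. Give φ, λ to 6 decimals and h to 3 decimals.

start: X=-830190.2304, Y=4296928.9491, Z=4628352.2341 m
→ Helmert⁻¹: X=-830578.0521, Y=4297428.4625, Z=4628657.5158
→ geod (Bowring, a=6378206.400): φ=46.79507400°, λ=100.93886800°, h=3653.8900 m

φ=46.795074°, λ=100.938868°, h=3653.890 m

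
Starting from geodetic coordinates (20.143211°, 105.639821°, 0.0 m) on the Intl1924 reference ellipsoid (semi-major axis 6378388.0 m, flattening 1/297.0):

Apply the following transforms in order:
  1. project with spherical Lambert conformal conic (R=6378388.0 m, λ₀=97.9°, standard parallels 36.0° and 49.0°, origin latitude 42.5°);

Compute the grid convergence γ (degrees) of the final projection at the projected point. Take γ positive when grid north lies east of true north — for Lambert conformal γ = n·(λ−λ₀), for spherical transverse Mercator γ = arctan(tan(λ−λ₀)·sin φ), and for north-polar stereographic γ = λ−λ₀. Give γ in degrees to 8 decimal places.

5.24025199

start: φ=20.143211°, λ=105.639821°, h=0.000 m
→ into lcc (λ₀=97.9°): φ=20.14321100°, λ−λ₀=7.73982100°
convergence γ = 5.24025199°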